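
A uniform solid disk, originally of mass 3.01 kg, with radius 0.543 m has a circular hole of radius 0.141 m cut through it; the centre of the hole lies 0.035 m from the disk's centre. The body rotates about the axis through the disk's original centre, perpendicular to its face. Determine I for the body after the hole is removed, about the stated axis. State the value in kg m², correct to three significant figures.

Unpierced body about its centre: I₀ = (1/2)MR² = (1/2)(3.01)(0.543)² = 0.44375 kg m².
The removed disk has mass m = M·(r/R)² = (3.01)(0.141/0.543)² = 0.20296 kg (same uniform areal density).
Its moment of inertia about the rotation axis (parallel-axis theorem): I_hole = (1/2)mr² + md² = (1/2)(0.20296)(0.141)² + (0.20296)(0.035)² = 0.0022661 kg m².
Treating the hole as negative mass, I = I₀ − I_hole = 0.44375 − 0.0022661 = 0.44148 kg m².

0.441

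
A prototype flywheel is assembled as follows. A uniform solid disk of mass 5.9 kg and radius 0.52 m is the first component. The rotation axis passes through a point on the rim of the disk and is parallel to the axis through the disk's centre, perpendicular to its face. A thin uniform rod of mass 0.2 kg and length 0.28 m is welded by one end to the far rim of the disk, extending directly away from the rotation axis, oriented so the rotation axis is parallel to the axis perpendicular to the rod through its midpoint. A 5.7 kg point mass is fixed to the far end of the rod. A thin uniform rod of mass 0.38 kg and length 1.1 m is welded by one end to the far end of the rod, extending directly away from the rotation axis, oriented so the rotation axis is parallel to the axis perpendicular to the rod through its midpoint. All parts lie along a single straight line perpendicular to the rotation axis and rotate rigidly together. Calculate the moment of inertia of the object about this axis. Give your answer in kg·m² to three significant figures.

14.0

Solid disk: I_cm = (1/2)MR² = (1/2)(5.9)(0.52)² = 0.79768 kg·m²; centre at d = 0.52 m, so I = I_cm + Md² gives I = 0.79768 + (5.9)(0.52)² = 2.393 kg·m².
Thin rod: I_cm = (1/12)ML² = (1/12)(0.2)(0.28)² = 0.0013067 kg·m²; centre at d = 0.52 + 0.52 + 0.14 = 1.18 m, so I = I_cm + Md² gives I = 0.0013067 + (0.2)(1.18)² = 0.27979 kg·m².
Point mass: I_cm = 0; centre at d = 0.52 + 0.52 + 0.14 + 0.14 = 1.32 m, so I = I_cm + Md² gives I = 0 + (5.7)(1.32)² = 9.9317 kg·m².
Thin rod: I_cm = (1/12)ML² = (1/12)(0.38)(1.1)² = 0.038317 kg·m²; centre at d = 0.52 + 0.52 + 0.14 + 0.14 + 0.55 = 1.87 m, so I = I_cm + Md² gives I = 0.038317 + (0.38)(1.87)² = 1.3671 kg·m².
Total I = 2.393 + 0.27979 + 9.9317 + 1.3671 = 13.972 kg·m².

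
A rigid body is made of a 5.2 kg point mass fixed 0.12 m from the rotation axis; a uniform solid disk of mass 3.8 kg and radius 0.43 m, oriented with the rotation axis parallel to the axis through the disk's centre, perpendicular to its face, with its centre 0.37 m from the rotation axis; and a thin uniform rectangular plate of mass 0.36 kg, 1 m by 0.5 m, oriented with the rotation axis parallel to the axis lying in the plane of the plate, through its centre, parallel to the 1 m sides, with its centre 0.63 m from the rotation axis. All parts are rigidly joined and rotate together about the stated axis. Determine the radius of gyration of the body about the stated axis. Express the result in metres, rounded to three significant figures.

Point mass: I_cm = 0; centre at d = 0.12 m, so the parallel axis theorem gives I = 0 + (5.2)(0.12)² = 0.07488 kg·m².
Solid disk: I_cm = (1/2)MR² = (1/2)(3.8)(0.43)² = 0.35131 kg·m²; centre at d = 0.37 m, so the parallel axis theorem gives I = 0.35131 + (3.8)(0.37)² = 0.87153 kg·m².
Rectangular plate: I_cm = (1/12)Mb² = (1/12)(0.36)(0.5)² = 0.0075 kg·m²; centre at d = 0.63 m, so the parallel axis theorem gives I = 0.0075 + (0.36)(0.63)² = 0.15038 kg·m².
Total I = 1.0968 kg·m²; total mass M = 9.36 kg.
k = √(I/M) = √(1.0968/9.36) = 0.34231 m.

0.342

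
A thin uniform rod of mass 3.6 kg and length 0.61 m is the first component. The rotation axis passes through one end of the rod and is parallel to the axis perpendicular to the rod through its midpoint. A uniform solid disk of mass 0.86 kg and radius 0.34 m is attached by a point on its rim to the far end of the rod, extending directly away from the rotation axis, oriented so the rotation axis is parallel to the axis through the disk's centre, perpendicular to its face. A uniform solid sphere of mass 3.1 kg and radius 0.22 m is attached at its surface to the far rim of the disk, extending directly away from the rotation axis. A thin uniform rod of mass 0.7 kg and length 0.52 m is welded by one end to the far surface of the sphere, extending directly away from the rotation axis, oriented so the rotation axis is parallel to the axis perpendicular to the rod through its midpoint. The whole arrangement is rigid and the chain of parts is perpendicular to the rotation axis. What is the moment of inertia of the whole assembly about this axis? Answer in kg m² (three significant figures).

11.2

Thin rod: I_cm = (1/12)ML² = (1/12)(3.6)(0.61)² = 0.11163 kg m²; centre at d = 0.305 m, so I = I_cm + Md² gives I = 0.11163 + (3.6)(0.305)² = 0.44652 kg m².
Solid disk: I_cm = (1/2)MR² = (1/2)(0.86)(0.34)² = 0.049708 kg m²; centre at d = 0.305 + 0.305 + 0.34 = 0.95 m, so I = I_cm + Md² gives I = 0.049708 + (0.86)(0.95)² = 0.82586 kg m².
Solid sphere: I_cm = (2/5)MR² = (2/5)(3.1)(0.22)² = 0.060016 kg m²; centre at d = 0.305 + 0.305 + 0.34 + 0.34 + 0.22 = 1.51 m, so I = I_cm + Md² gives I = 0.060016 + (3.1)(1.51)² = 7.1283 kg m².
Thin rod: I_cm = (1/12)ML² = (1/12)(0.7)(0.52)² = 0.015773 kg m²; centre at d = 0.305 + 0.305 + 0.34 + 0.34 + 0.22 + 0.22 + 0.26 = 1.99 m, so I = I_cm + Md² gives I = 0.015773 + (0.7)(1.99)² = 2.7878 kg m².
Total I = 0.44652 + 0.82586 + 7.1283 + 2.7878 = 11.189 kg m².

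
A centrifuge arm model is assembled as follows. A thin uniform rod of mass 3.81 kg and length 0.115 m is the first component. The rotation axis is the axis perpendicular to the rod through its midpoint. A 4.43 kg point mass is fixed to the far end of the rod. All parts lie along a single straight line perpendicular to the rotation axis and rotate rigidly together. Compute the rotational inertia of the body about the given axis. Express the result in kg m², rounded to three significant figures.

Thin rod: I_cm = (1/12)ML² = (1/12)(3.81)(0.115)² = 0.0041989 kg m²; axis through the centre, so I = 0.0041989 kg m².
Point mass: I_cm = 0; centre at d = 0.0575 m, so the parallel axis theorem gives I = 0 + (4.43)(0.0575)² = 0.014647 kg m².
Total I = 0.0041989 + 0.014647 = 0.018846 kg m².

0.0188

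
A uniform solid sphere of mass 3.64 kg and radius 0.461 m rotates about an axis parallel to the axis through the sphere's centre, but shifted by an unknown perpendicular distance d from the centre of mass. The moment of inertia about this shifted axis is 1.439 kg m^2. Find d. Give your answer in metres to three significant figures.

0.557

About the centre-of-mass axis, I_cm = (2/5)MR² = (2/5)(3.64)(0.461)² = 0.30943 kg m^2.
Parallel axis theorem: I = I_cm + Md², so Md² = 1.439 − 0.30943 = 1.1296 kg m^2.
d = √(1.1296 / 3.64) = 0.55706 m.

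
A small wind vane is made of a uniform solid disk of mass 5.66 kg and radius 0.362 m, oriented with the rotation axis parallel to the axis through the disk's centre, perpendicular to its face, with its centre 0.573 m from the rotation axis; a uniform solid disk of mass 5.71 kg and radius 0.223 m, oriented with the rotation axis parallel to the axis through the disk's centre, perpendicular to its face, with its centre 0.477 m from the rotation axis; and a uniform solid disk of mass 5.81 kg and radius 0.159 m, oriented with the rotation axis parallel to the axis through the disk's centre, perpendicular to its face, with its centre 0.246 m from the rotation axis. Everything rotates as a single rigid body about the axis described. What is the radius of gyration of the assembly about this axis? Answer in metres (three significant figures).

0.488

Solid disk: I_cm = (1/2)MR² = (1/2)(5.66)(0.362)² = 0.37085 kg·m²; centre at d = 0.573 m, so I = I_cm + Md² gives I = 0.37085 + (5.66)(0.573)² = 2.2292 kg·m².
Solid disk: I_cm = (1/2)MR² = (1/2)(5.71)(0.223)² = 0.14198 kg·m²; centre at d = 0.477 m, so I = I_cm + Md² gives I = 0.14198 + (5.71)(0.477)² = 1.4412 kg·m².
Solid disk: I_cm = (1/2)MR² = (1/2)(5.81)(0.159)² = 0.073441 kg·m²; centre at d = 0.246 m, so I = I_cm + Md² gives I = 0.073441 + (5.81)(0.246)² = 0.42504 kg·m².
Total I = 4.0954 kg·m²; total mass M = 17.18 kg.
k = √(I/M) = √(4.0954/17.18) = 0.48824 m.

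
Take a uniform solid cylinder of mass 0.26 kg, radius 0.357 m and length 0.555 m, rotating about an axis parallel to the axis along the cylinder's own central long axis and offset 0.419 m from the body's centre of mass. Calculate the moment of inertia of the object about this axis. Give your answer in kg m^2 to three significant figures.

0.0622

I_cm = (1/2)MR² = (1/2)(0.26)(0.357)² = 0.016568 kg m^2; centre at d = 0.419 m, so the parallel axis theorem gives I = 0.016568 + (0.26)(0.419)² = 0.062214 kg m^2.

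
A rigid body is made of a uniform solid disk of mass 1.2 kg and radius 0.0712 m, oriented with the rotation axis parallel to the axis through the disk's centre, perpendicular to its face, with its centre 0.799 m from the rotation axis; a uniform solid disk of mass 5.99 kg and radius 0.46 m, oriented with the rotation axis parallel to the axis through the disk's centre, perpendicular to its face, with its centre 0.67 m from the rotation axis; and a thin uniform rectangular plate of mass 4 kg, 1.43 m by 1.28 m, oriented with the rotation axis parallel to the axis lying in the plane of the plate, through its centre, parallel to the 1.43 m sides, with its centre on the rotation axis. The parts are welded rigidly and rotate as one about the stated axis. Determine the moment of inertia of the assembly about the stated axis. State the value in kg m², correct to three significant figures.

Solid disk: I_cm = (1/2)MR² = (1/2)(1.2)(0.0712)² = 0.0030417 kg m²; centre at d = 0.799 m, so the parallel axis theorem gives I = 0.0030417 + (1.2)(0.799)² = 0.76912 kg m².
Solid disk: I_cm = (1/2)MR² = (1/2)(5.99)(0.46)² = 0.63374 kg m²; centre at d = 0.67 m, so the parallel axis theorem gives I = 0.63374 + (5.99)(0.67)² = 3.3227 kg m².
Rectangular plate: I_cm = (1/12)Mb² = (1/12)(4)(1.28)² = 0.54613 kg m²; axis through the centre, so I = 0.54613 kg m².
Total I = 0.76912 + 3.3227 + 0.54613 = 4.6379 kg m².

4.64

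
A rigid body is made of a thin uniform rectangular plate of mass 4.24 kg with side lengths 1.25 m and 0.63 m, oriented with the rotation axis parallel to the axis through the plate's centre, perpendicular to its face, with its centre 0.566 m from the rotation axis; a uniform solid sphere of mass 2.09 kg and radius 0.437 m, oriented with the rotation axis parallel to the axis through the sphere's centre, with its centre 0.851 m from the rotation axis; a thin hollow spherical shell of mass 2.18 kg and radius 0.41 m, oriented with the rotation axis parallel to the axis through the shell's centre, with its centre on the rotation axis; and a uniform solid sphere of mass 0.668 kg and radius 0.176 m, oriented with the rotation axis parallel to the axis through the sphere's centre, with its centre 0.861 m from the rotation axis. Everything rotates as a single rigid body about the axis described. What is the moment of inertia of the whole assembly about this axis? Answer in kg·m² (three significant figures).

Rectangular plate: I_cm = (1/12)M(a²+b²) = (1/12)(4.24)[(1.25)² + (0.63)²] = 0.69232 kg·m²; centre at d = 0.566 m, so the parallel axis theorem gives I = 0.69232 + (4.24)(0.566)² = 2.0506 kg·m².
Solid sphere: I_cm = (2/5)MR² = (2/5)(2.09)(0.437)² = 0.15965 kg·m²; centre at d = 0.851 m, so the parallel axis theorem gives I = 0.15965 + (2.09)(0.851)² = 1.6732 kg·m².
Spherical shell: I_cm = (2/3)MR² = (2/3)(2.18)(0.41)² = 0.24431 kg·m²; axis through the centre, so I = 0.24431 kg·m².
Solid sphere: I_cm = (2/5)MR² = (2/5)(0.668)(0.176)² = 0.0082768 kg·m²; centre at d = 0.861 m, so the parallel axis theorem gives I = 0.0082768 + (0.668)(0.861)² = 0.50348 kg·m².
Total I = 2.0506 + 1.6732 + 0.24431 + 0.50348 = 4.4716 kg·m².

4.47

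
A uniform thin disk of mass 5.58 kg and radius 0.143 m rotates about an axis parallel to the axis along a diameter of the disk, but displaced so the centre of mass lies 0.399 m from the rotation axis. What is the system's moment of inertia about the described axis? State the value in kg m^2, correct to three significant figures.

0.917

I_cm = (1/4)MR² = (1/4)(5.58)(0.143)² = 0.028526 kg m^2; centre at d = 0.399 m, so the parallel axis theorem gives I = 0.028526 + (5.58)(0.399)² = 0.91687 kg m^2.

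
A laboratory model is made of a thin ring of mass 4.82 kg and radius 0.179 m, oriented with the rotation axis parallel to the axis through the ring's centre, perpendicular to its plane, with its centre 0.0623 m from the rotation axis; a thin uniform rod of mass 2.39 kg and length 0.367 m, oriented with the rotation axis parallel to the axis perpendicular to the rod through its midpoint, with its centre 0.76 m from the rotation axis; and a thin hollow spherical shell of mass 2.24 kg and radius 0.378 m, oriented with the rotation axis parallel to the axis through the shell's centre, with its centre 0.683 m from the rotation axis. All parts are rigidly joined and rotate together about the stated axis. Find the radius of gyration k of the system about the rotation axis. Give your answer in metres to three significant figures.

Thin ring: I_cm = MR² = (4.82)(0.179)² = 0.15444 kg·m²; centre at d = 0.0623 m, so I = I_cm + Md² gives I = 0.15444 + (4.82)(0.0623)² = 0.17315 kg·m².
Thin rod: I_cm = (1/12)ML² = (1/12)(2.39)(0.367)² = 0.026826 kg·m²; centre at d = 0.76 m, so I = I_cm + Md² gives I = 0.026826 + (2.39)(0.76)² = 1.4073 kg·m².
Spherical shell: I_cm = (2/3)MR² = (2/3)(2.24)(0.378)² = 0.21337 kg·m²; centre at d = 0.683 m, so I = I_cm + Md² gives I = 0.21337 + (2.24)(0.683)² = 1.2583 kg·m².
Total I = 2.8387 kg·m²; total mass M = 9.45 kg.
k = √(I/M) = √(2.8387/9.45) = 0.54808 m.

0.548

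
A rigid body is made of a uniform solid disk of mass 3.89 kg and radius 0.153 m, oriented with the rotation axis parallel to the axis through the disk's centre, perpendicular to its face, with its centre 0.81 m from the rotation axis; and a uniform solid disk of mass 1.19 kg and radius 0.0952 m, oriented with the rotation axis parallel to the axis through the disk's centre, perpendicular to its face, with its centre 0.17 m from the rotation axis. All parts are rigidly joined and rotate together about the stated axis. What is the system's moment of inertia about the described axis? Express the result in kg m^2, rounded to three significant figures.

Solid disk: I_cm = (1/2)MR² = (1/2)(3.89)(0.153)² = 0.045531 kg m^2; centre at d = 0.81 m, so the parallel axis theorem gives I = 0.045531 + (3.89)(0.81)² = 2.5978 kg m^2.
Solid disk: I_cm = (1/2)MR² = (1/2)(1.19)(0.0952)² = 0.0053925 kg m^2; centre at d = 0.17 m, so the parallel axis theorem gives I = 0.0053925 + (1.19)(0.17)² = 0.039784 kg m^2.
Total I = 2.5978 + 0.039784 = 2.6375 kg m^2.

2.64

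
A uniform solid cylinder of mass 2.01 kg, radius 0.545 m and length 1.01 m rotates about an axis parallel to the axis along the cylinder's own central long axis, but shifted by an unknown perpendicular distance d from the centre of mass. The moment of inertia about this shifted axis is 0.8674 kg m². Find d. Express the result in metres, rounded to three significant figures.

0.532

About the centre-of-mass axis, I_cm = (1/2)MR² = (1/2)(2.01)(0.545)² = 0.29851 kg m².
Parallel axis theorem: I = I_cm + Md², so Md² = 0.8674 − 0.29851 = 0.56889 kg m².
d = √(0.56889 / 2.01) = 0.53201 m.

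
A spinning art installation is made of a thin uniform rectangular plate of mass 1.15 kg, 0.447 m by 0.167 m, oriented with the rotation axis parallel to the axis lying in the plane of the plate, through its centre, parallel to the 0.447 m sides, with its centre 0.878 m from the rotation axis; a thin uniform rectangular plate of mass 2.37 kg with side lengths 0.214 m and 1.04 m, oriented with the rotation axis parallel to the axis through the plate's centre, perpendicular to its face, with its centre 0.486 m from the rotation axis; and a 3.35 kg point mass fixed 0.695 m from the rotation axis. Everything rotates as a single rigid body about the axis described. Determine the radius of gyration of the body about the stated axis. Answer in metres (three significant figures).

Rectangular plate: I_cm = (1/12)Mb² = (1/12)(1.15)(0.167)² = 0.0026727 kg m²; centre at d = 0.878 m, so the parallel axis theorem gives I = 0.0026727 + (1.15)(0.878)² = 0.88919 kg m².
Rectangular plate: I_cm = (1/12)M(a²+b²) = (1/12)(2.37)[(0.214)² + (1.04)²] = 0.22266 kg m²; centre at d = 0.486 m, so the parallel axis theorem gives I = 0.22266 + (2.37)(0.486)² = 0.78245 kg m².
Point mass: I_cm = 0; centre at d = 0.695 m, so the parallel axis theorem gives I = 0 + (3.35)(0.695)² = 1.6181 kg m².
Total I = 3.2898 kg m²; total mass M = 6.87 kg.
k = √(I/M) = √(3.2898/6.87) = 0.692 m.

0.692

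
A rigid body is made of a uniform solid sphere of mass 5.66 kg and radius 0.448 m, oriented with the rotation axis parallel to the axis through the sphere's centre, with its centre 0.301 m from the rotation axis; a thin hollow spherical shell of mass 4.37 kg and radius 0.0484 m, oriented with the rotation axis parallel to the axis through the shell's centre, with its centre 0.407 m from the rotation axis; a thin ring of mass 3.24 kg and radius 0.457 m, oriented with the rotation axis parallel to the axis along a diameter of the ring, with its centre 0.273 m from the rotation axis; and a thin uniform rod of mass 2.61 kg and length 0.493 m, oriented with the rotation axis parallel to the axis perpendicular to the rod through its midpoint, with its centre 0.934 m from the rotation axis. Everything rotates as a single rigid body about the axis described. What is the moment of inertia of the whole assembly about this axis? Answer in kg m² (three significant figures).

4.61

Solid sphere: I_cm = (2/5)MR² = (2/5)(5.66)(0.448)² = 0.45439 kg m²; centre at d = 0.301 m, so I = I_cm + Md² gives I = 0.45439 + (5.66)(0.301)² = 0.9672 kg m².
Spherical shell: I_cm = (2/3)MR² = (2/3)(4.37)(0.0484)² = 0.0068247 kg m²; centre at d = 0.407 m, so I = I_cm + Md² gives I = 0.0068247 + (4.37)(0.407)² = 0.73071 kg m².
Thin ring: I_cm = (1/2)MR² = (1/2)(3.24)(0.457)² = 0.33834 kg m²; centre at d = 0.273 m, so I = I_cm + Md² gives I = 0.33834 + (3.24)(0.273)² = 0.57981 kg m².
Thin rod: I_cm = (1/12)ML² = (1/12)(2.61)(0.493)² = 0.052863 kg m²; centre at d = 0.934 m, so I = I_cm + Md² gives I = 0.052863 + (2.61)(0.934)² = 2.3297 kg m².
Total I = 0.9672 + 0.73071 + 0.57981 + 2.3297 = 4.6074 kg m².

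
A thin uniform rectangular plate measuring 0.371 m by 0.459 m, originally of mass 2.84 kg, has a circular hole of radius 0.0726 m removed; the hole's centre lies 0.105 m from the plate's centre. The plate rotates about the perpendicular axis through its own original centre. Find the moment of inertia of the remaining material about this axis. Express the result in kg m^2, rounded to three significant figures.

Unpierced body about its centre: I₀ = (1/12)M(a²+b²) = (1/12)(2.84)[(0.371)² + (0.459)²] = 0.082436 kg m^2.
The removed disk has mass m = M·πr²/(ab) = (2.84)·π(0.0726)²/(0.371·0.459) = 0.27616 kg (same uniform areal density).
Its moment of inertia about the rotation axis (parallel-axis theorem): I_hole = (1/2)mr² + md² = (1/2)(0.27616)(0.0726)² + (0.27616)(0.105)² = 0.0037724 kg m^2.
Treating the hole as negative mass, I = I₀ − I_hole = 0.082436 − 0.0037724 = 0.078664 kg m^2.

0.0787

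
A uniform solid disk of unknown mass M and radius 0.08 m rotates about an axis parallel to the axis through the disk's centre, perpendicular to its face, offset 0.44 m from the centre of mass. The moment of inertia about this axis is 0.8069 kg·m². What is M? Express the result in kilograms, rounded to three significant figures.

4.10

I = I_cm + Md² = (1/2)MR² + Md² = M·[0.5·(0.08)² + (0.44)²] = M·0.1968.
So M = 0.8069 / 0.1968 = 4.1001 kg.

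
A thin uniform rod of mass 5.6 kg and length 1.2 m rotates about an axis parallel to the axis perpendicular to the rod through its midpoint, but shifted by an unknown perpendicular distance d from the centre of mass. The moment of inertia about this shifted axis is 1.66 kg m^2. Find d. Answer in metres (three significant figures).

0.420

About the centre-of-mass axis, I_cm = (1/12)ML² = (1/12)(5.6)(1.2)² = 0.672 kg m^2.
Parallel axis theorem: I = I_cm + Md², so Md² = 1.66 − 0.672 = 0.988 kg m^2.
d = √(0.988 / 5.6) = 0.42003 m.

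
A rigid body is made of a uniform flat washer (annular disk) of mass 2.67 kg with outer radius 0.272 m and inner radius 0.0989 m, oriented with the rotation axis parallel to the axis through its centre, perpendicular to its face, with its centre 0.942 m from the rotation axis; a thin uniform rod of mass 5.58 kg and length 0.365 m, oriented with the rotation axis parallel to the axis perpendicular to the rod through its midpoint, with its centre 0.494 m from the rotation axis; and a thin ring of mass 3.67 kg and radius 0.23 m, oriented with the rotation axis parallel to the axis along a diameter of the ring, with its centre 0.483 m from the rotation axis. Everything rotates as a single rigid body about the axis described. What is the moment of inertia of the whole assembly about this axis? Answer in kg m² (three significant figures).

4.86

Annular disk: I_cm = (1/2)M(R²+r²) = (1/2)(2.67)[(0.272)² + (0.0989)²] = 0.11183 kg m²; centre at d = 0.942 m, so the parallel axis theorem gives I = 0.11183 + (2.67)(0.942)² = 2.4811 kg m².
Thin rod: I_cm = (1/12)ML² = (1/12)(5.58)(0.365)² = 0.06195 kg m²; centre at d = 0.494 m, so the parallel axis theorem gives I = 0.06195 + (5.58)(0.494)² = 1.4237 kg m².
Thin ring: I_cm = (1/2)MR² = (1/2)(3.67)(0.23)² = 0.097072 kg m²; centre at d = 0.483 m, so the parallel axis theorem gives I = 0.097072 + (3.67)(0.483)² = 0.95324 kg m².
Total I = 2.4811 + 1.4237 + 0.95324 = 4.858 kg m².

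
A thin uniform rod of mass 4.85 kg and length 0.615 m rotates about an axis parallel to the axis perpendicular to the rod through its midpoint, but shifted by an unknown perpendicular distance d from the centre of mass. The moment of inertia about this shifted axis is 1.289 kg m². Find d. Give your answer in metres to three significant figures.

0.484

About the centre-of-mass axis, I_cm = (1/12)ML² = (1/12)(4.85)(0.615)² = 0.15287 kg m².
Parallel axis theorem: I = I_cm + Md², so Md² = 1.289 − 0.15287 = 1.1361 kg m².
d = √(1.1361 / 4.85) = 0.484 m.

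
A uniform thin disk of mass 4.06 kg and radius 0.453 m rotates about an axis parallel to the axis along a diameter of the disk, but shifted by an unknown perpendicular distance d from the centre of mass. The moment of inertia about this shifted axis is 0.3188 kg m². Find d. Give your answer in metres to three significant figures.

About the centre-of-mass axis, I_cm = (1/4)MR² = (1/4)(4.06)(0.453)² = 0.20829 kg m².
Parallel axis theorem: I = I_cm + Md², so Md² = 0.3188 − 0.20829 = 0.11051 kg m².
d = √(0.11051 / 4.06) = 0.16498 m.

0.165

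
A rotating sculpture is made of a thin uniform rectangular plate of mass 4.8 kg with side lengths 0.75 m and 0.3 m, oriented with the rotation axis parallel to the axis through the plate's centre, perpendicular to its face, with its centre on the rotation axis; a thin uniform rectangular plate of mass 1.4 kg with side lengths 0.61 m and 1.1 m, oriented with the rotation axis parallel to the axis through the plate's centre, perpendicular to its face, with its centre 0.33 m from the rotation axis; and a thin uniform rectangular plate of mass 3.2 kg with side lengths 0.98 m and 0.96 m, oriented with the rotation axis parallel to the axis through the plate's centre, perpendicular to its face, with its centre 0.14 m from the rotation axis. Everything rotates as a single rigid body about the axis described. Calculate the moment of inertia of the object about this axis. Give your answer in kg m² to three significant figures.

1.16

Rectangular plate: I_cm = (1/12)M(a²+b²) = (1/12)(4.8)[(0.75)² + (0.3)²] = 0.261 kg m²; axis through the centre, so I = 0.261 kg m².
Rectangular plate: I_cm = (1/12)M(a²+b²) = (1/12)(1.4)[(0.61)² + (1.1)²] = 0.18458 kg m²; centre at d = 0.33 m, so the parallel axis theorem gives I = 0.18458 + (1.4)(0.33)² = 0.33704 kg m².
Rectangular plate: I_cm = (1/12)M(a²+b²) = (1/12)(3.2)[(0.98)² + (0.96)²] = 0.50187 kg m²; centre at d = 0.14 m, so the parallel axis theorem gives I = 0.50187 + (3.2)(0.14)² = 0.56459 kg m².
Total I = 0.261 + 0.33704 + 0.56459 = 1.1626 kg m².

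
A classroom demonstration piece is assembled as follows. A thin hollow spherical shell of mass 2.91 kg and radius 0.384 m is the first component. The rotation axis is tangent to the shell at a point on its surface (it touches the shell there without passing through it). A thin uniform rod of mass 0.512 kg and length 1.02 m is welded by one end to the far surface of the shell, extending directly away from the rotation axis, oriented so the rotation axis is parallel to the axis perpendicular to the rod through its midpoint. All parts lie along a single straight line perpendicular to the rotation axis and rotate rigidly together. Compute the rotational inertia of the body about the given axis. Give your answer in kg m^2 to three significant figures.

1.60

Spherical shell: I_cm = (2/3)MR² = (2/3)(2.91)(0.384)² = 0.28606 kg m^2; centre at d = 0.384 m, so I = I_cm + Md² gives I = 0.28606 + (2.91)(0.384)² = 0.71516 kg m^2.
Thin rod: I_cm = (1/12)ML² = (1/12)(0.512)(1.02)² = 0.04439 kg m^2; centre at d = 0.384 + 0.384 + 0.51 = 1.278 m, so I = I_cm + Md² gives I = 0.04439 + (0.512)(1.278)² = 0.88063 kg m^2.
Total I = 0.71516 + 0.88063 = 1.5958 kg m^2.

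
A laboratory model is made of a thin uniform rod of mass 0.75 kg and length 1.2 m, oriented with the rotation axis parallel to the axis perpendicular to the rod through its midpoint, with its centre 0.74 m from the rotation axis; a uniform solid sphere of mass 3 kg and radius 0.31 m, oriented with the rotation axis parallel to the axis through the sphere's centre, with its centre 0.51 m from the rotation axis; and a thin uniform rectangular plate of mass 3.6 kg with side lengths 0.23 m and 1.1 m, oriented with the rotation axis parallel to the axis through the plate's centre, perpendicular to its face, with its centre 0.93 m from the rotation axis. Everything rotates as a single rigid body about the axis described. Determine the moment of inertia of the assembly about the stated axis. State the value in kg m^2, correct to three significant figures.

4.89

Thin rod: I_cm = (1/12)ML² = (1/12)(0.75)(1.2)² = 0.09 kg m^2; centre at d = 0.74 m, so the parallel axis theorem gives I = 0.09 + (0.75)(0.74)² = 0.5007 kg m^2.
Solid sphere: I_cm = (2/5)MR² = (2/5)(3)(0.31)² = 0.11532 kg m^2; centre at d = 0.51 m, so the parallel axis theorem gives I = 0.11532 + (3)(0.51)² = 0.89562 kg m^2.
Rectangular plate: I_cm = (1/12)M(a²+b²) = (1/12)(3.6)[(0.23)² + (1.1)²] = 0.37887 kg m^2; centre at d = 0.93 m, so the parallel axis theorem gives I = 0.37887 + (3.6)(0.93)² = 3.4925 kg m^2.
Total I = 0.5007 + 0.89562 + 3.4925 = 4.8888 kg m^2.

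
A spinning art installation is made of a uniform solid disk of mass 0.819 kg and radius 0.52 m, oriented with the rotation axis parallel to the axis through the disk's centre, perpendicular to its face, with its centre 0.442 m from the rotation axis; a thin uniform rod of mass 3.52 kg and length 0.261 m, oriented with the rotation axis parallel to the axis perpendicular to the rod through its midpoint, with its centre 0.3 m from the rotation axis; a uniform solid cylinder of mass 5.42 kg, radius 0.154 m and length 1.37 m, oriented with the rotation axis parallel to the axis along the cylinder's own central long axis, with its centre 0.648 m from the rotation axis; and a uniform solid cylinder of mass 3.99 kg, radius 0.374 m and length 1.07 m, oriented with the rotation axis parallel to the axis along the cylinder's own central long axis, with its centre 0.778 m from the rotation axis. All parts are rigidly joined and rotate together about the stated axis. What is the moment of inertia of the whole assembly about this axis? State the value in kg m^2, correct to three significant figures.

5.64

Solid disk: I_cm = (1/2)MR² = (1/2)(0.819)(0.52)² = 0.11073 kg m^2; centre at d = 0.442 m, so the parallel axis theorem gives I = 0.11073 + (0.819)(0.442)² = 0.27073 kg m^2.
Thin rod: I_cm = (1/12)ML² = (1/12)(3.52)(0.261)² = 0.019982 kg m^2; centre at d = 0.3 m, so the parallel axis theorem gives I = 0.019982 + (3.52)(0.3)² = 0.33678 kg m^2.
Solid cylinder: I_cm = (1/2)MR² = (1/2)(5.42)(0.154)² = 0.06427 kg m^2; centre at d = 0.648 m, so the parallel axis theorem gives I = 0.06427 + (5.42)(0.648)² = 2.3402 kg m^2.
Solid cylinder: I_cm = (1/2)MR² = (1/2)(3.99)(0.374)² = 0.27905 kg m^2; centre at d = 0.778 m, so the parallel axis theorem gives I = 0.27905 + (3.99)(0.778)² = 2.6941 kg m^2.
Total I = 0.27073 + 0.33678 + 2.3402 + 2.6941 = 5.6418 kg m^2.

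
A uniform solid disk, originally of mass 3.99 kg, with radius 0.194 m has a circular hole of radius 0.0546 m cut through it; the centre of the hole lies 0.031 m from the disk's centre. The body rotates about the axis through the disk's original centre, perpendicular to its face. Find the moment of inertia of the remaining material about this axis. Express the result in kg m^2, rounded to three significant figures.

Unpierced body about its centre: I₀ = (1/2)MR² = (1/2)(3.99)(0.194)² = 0.075084 kg m^2.
The removed disk has mass m = M·(r/R)² = (3.99)(0.0546/0.194)² = 0.31605 kg (same uniform areal density).
Its moment of inertia about the rotation axis (parallel-axis theorem): I_hole = (1/2)mr² + md² = (1/2)(0.31605)(0.0546)² + (0.31605)(0.031)² = 0.00077482 kg m^2.
Treating the hole as negative mass, I = I₀ − I_hole = 0.075084 − 0.00077482 = 0.074309 kg m^2.

0.0743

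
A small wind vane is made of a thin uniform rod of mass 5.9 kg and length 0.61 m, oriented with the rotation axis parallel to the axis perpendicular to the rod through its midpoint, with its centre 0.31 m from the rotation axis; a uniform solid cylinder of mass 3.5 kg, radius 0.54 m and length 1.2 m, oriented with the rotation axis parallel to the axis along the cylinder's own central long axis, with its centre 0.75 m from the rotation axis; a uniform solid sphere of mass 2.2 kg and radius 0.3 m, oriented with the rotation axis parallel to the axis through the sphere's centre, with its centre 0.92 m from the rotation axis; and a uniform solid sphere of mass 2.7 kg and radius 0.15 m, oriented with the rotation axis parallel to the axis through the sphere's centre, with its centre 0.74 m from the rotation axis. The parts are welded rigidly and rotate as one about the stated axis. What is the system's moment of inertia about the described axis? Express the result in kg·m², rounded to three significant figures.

6.67

Thin rod: I_cm = (1/12)ML² = (1/12)(5.9)(0.61)² = 0.18295 kg·m²; centre at d = 0.31 m, so I = I_cm + Md² gives I = 0.18295 + (5.9)(0.31)² = 0.74994 kg·m².
Solid cylinder: I_cm = (1/2)MR² = (1/2)(3.5)(0.54)² = 0.5103 kg·m²; centre at d = 0.75 m, so I = I_cm + Md² gives I = 0.5103 + (3.5)(0.75)² = 2.479 kg·m².
Solid sphere: I_cm = (2/5)MR² = (2/5)(2.2)(0.3)² = 0.0792 kg·m²; centre at d = 0.92 m, so I = I_cm + Md² gives I = 0.0792 + (2.2)(0.92)² = 1.9413 kg·m².
Solid sphere: I_cm = (2/5)MR² = (2/5)(2.7)(0.15)² = 0.0243 kg·m²; centre at d = 0.74 m, so I = I_cm + Md² gives I = 0.0243 + (2.7)(0.74)² = 1.5028 kg·m².
Total I = 0.74994 + 2.479 + 1.9413 + 1.5028 = 6.6731 kg·m².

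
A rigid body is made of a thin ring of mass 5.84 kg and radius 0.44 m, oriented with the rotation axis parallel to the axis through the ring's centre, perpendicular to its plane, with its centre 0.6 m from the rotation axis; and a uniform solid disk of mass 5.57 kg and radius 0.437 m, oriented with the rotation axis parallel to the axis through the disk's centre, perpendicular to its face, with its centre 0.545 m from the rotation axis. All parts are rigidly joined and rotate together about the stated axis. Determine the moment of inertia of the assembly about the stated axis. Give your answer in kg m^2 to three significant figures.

5.42

Thin ring: I_cm = MR² = (5.84)(0.44)² = 1.1306 kg m^2; centre at d = 0.6 m, so I = I_cm + Md² gives I = 1.1306 + (5.84)(0.6)² = 3.233 kg m^2.
Solid disk: I_cm = (1/2)MR² = (1/2)(5.57)(0.437)² = 0.53185 kg m^2; centre at d = 0.545 m, so I = I_cm + Md² gives I = 0.53185 + (5.57)(0.545)² = 2.1863 kg m^2.
Total I = 3.233 + 2.1863 = 5.4193 kg m^2.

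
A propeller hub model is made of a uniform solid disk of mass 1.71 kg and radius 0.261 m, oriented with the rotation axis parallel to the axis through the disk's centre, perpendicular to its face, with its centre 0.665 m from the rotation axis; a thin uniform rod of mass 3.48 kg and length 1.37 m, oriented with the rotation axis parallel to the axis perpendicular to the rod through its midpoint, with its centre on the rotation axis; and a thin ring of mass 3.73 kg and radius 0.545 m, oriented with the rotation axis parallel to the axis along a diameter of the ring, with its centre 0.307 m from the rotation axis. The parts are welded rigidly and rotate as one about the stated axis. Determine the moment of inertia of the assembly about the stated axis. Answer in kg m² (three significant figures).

2.26

Solid disk: I_cm = (1/2)MR² = (1/2)(1.71)(0.261)² = 0.058243 kg m²; centre at d = 0.665 m, so the parallel axis theorem gives I = 0.058243 + (1.71)(0.665)² = 0.81445 kg m².
Thin rod: I_cm = (1/12)ML² = (1/12)(3.48)(1.37)² = 0.5443 kg m²; axis through the centre, so I = 0.5443 kg m².
Thin ring: I_cm = (1/2)MR² = (1/2)(3.73)(0.545)² = 0.55395 kg m²; centre at d = 0.307 m, so the parallel axis theorem gives I = 0.55395 + (3.73)(0.307)² = 0.9055 kg m².
Total I = 0.81445 + 0.5443 + 0.9055 = 2.2642 kg m².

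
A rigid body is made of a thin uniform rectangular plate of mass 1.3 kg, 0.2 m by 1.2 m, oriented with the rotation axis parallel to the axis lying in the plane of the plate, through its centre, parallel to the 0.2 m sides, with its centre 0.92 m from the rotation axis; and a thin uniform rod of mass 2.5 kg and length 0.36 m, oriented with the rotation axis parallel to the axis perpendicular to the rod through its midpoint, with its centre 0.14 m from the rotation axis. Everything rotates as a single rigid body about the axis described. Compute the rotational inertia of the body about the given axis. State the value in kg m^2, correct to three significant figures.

1.33

Rectangular plate: I_cm = (1/12)Mb² = (1/12)(1.3)(1.2)² = 0.156 kg m^2; centre at d = 0.92 m, so I = I_cm + Md² gives I = 0.156 + (1.3)(0.92)² = 1.2563 kg m^2.
Thin rod: I_cm = (1/12)ML² = (1/12)(2.5)(0.36)² = 0.027 kg m^2; centre at d = 0.14 m, so I = I_cm + Md² gives I = 0.027 + (2.5)(0.14)² = 0.076 kg m^2.
Total I = 1.2563 + 0.076 = 1.3323 kg m^2.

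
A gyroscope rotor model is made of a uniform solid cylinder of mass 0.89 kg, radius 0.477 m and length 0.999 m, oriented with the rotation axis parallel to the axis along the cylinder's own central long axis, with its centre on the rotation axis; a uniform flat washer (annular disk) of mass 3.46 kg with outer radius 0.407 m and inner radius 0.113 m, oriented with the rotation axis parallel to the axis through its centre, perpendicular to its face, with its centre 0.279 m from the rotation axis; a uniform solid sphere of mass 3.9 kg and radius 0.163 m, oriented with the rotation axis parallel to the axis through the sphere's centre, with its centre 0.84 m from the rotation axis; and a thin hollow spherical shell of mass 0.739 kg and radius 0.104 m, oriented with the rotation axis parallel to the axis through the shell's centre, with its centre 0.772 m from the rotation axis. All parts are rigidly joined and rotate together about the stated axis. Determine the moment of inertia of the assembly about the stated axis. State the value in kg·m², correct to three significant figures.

3.92

Solid cylinder: I_cm = (1/2)MR² = (1/2)(0.89)(0.477)² = 0.10125 kg·m²; axis through the centre, so I = 0.10125 kg·m².
Annular disk: I_cm = (1/2)M(R²+r²) = (1/2)(3.46)[(0.407)² + (0.113)²] = 0.30866 kg·m²; centre at d = 0.279 m, so I = I_cm + Md² gives I = 0.30866 + (3.46)(0.279)² = 0.57799 kg·m².
Solid sphere: I_cm = (2/5)MR² = (2/5)(3.9)(0.163)² = 0.041448 kg·m²; centre at d = 0.84 m, so I = I_cm + Md² gives I = 0.041448 + (3.9)(0.84)² = 2.7933 kg·m².
Spherical shell: I_cm = (2/3)MR² = (2/3)(0.739)(0.104)² = 0.0053287 kg·m²; centre at d = 0.772 m, so I = I_cm + Md² gives I = 0.0053287 + (0.739)(0.772)² = 0.44576 kg·m².
Total I = 0.10125 + 0.57799 + 2.7933 + 0.44576 = 3.9183 kg·m².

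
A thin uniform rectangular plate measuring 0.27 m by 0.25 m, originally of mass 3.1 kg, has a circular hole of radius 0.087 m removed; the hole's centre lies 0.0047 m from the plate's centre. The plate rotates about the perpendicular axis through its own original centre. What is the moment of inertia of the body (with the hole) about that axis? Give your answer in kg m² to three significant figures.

Unpierced body about its centre: I₀ = (1/12)M(a²+b²) = (1/12)(3.1)[(0.27)² + (0.25)²] = 0.034978 kg m².
The removed disk has mass m = M·πr²/(ab) = (3.1)·π(0.087)²/(0.27·0.25) = 1.0921 kg (same uniform areal density).
Its moment of inertia about the rotation axis (parallel-axis theorem): I_hole = (1/2)mr² + md² = (1/2)(1.0921)(0.087)² + (1.0921)(0.0047)² = 0.004157 kg m².
Treating the hole as negative mass, I = I₀ − I_hole = 0.034978 − 0.004157 = 0.030821 kg m².

0.0308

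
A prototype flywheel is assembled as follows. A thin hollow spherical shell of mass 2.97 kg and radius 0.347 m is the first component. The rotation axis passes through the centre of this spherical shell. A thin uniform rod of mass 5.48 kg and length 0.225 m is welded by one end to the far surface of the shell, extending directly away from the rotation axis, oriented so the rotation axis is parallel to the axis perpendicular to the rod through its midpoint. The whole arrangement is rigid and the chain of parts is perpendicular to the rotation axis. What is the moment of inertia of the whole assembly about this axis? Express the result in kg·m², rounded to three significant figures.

Spherical shell: I_cm = (2/3)MR² = (2/3)(2.97)(0.347)² = 0.23841 kg·m²; axis through the centre, so I = 0.23841 kg·m².
Thin rod: I_cm = (1/12)ML² = (1/12)(5.48)(0.225)² = 0.023119 kg·m²; centre at d = 0.347 + 0.1125 = 0.4595 m, so the parallel axis theorem gives I = 0.023119 + (5.48)(0.4595)² = 1.1802 kg·m².
Total I = 0.23841 + 1.1802 = 1.4186 kg·m².

1.42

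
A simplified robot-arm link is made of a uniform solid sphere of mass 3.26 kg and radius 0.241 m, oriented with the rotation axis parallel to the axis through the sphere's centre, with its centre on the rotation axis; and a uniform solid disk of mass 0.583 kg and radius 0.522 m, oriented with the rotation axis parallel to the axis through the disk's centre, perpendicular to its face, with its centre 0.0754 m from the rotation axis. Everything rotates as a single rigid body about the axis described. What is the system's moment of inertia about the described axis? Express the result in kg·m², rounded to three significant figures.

0.158

Solid sphere: I_cm = (2/5)MR² = (2/5)(3.26)(0.241)² = 0.075738 kg·m²; axis through the centre, so I = 0.075738 kg·m².
Solid disk: I_cm = (1/2)MR² = (1/2)(0.583)(0.522)² = 0.079429 kg·m²; centre at d = 0.0754 m, so I = I_cm + Md² gives I = 0.079429 + (0.583)(0.0754)² = 0.082744 kg·m².
Total I = 0.075738 + 0.082744 = 0.15848 kg·m².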